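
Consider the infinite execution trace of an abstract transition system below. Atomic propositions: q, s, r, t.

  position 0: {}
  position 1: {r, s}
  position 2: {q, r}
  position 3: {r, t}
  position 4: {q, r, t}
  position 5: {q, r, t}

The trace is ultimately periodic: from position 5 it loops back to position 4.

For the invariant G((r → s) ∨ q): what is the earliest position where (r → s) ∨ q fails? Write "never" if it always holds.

Check (r → s) ∨ q at each position in order: 0 ✓, 1 ✓, 2 ✓.
At position 3 the labels are {r, t}, so (r → s) ∨ q is false there. This is the first violation.

3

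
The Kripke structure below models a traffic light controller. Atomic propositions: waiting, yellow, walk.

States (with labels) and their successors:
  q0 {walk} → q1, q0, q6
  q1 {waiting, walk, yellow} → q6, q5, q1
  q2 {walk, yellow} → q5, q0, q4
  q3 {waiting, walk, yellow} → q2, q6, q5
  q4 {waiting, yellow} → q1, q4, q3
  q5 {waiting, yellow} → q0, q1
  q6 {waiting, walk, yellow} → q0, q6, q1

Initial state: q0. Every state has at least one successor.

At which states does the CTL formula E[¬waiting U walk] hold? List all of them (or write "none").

States satisfying ¬waiting: {q0, q2}.
States satisfying walk: {q0, q1, q2, q3, q6}.
States satisfying E[¬waiting U walk]: {q0, q1, q2, q3, q6}.

{q0, q1, q2, q3, q6}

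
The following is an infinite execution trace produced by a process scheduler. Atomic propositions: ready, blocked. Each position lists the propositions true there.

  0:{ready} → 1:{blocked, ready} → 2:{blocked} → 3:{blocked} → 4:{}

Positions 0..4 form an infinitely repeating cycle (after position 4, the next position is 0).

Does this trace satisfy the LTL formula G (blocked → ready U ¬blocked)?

Does not hold

blocked → ready U ¬blocked must hold at every position from 0 onward. It fails at position 1, so G (blocked → ready U ¬blocked) is false.
Positions where blocked holds: 1, 2, 3.
Check ready U ¬blocked at each: 1→fails, 2→fails, 3→fails.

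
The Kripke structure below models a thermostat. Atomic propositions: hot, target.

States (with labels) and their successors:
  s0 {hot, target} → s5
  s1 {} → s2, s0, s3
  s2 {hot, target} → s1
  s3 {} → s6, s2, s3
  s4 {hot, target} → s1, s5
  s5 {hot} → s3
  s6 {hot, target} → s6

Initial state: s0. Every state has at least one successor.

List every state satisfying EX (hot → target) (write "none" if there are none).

{s1, s2, s3, s4, s5, s6}

States satisfying hot → target: {s0, s1, s2, s3, s4, s6}.
States satisfying EX (hot → target): {s1, s2, s3, s4, s5, s6}.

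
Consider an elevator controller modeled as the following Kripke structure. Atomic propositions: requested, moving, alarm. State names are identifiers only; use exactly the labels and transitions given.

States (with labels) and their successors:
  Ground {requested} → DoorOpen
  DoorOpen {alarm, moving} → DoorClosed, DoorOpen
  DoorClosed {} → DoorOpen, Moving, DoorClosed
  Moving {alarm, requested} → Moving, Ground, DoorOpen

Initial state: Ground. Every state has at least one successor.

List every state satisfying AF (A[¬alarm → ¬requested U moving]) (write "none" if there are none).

{Ground, DoorOpen}

States satisfying A[¬alarm → ¬requested U moving]: {DoorOpen}.
States satisfying AF (A[¬alarm → ¬requested U moving]): {Ground, DoorOpen}.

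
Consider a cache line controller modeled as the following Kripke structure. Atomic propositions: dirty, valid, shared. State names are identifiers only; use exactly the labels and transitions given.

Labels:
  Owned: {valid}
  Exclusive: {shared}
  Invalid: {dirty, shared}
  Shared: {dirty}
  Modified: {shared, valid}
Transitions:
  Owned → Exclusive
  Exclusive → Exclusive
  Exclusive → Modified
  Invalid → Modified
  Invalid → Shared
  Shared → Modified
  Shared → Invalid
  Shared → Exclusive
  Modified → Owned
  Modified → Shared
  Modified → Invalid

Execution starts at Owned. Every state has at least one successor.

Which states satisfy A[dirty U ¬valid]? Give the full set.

{Exclusive, Invalid, Shared}

States satisfying dirty: {Invalid, Shared}.
States satisfying ¬valid: {Exclusive, Invalid, Shared}.
States satisfying A[dirty U ¬valid]: {Exclusive, Invalid, Shared}.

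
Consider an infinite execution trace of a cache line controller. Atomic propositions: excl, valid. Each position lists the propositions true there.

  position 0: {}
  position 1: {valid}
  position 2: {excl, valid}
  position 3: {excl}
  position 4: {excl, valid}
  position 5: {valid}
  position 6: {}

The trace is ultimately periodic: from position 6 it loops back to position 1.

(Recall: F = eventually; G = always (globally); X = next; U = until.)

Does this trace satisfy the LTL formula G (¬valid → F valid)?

Holds

¬valid → F valid holds at every position 0..6, and those are all positions ever visited, so G (¬valid → F valid) holds.
Positions where ¬valid holds: 0, 3, 6.
Check F valid at each: 0→ok, 3→ok, 6→ok.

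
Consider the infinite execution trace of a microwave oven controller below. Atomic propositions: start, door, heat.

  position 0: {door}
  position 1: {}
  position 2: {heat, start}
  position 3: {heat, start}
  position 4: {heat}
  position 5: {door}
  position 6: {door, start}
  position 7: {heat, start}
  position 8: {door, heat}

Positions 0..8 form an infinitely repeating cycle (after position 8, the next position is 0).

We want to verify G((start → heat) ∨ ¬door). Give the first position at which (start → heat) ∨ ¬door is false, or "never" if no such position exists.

6

Check (start → heat) ∨ ¬door at each position in order: 0 ✓, 1 ✓, 2 ✓, 3 ✓, 4 ✓, 5 ✓.
At position 6 the labels are {door, start}, so (start → heat) ∨ ¬door is false there. This is the first violation.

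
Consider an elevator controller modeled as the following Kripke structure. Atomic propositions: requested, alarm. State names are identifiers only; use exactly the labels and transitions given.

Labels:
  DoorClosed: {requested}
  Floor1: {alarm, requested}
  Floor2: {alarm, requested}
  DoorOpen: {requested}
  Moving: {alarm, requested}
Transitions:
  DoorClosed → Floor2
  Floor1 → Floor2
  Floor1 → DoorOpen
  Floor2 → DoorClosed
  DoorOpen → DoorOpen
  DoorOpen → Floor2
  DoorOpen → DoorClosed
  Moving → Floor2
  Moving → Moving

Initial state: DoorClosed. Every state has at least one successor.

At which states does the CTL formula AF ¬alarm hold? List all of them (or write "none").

States satisfying ¬alarm: {DoorClosed, DoorOpen}.
States satisfying AF ¬alarm: {DoorClosed, Floor1, Floor2, DoorOpen}.

{DoorClosed, Floor1, Floor2, DoorOpen}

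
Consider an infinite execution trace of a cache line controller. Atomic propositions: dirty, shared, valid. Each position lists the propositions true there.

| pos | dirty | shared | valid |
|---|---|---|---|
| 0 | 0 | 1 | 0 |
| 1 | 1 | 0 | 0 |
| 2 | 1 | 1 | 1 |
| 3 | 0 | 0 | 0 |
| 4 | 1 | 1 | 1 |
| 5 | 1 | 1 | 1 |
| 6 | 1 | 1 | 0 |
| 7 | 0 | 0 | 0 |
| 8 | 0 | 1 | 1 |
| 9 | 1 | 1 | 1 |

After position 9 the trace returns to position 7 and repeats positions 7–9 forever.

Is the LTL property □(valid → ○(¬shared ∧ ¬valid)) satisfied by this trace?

valid → ○(¬shared ∧ ¬valid) must hold at every position from 0 onward. It fails at position 4, so □(valid → ○(¬shared ∧ ¬valid)) is false.
Positions where valid holds: 2, 4, 5, 8, 9.
Check ○(¬shared ∧ ¬valid) at each: 2→ok, 4→fails, 5→fails, 8→fails, 9→ok.

No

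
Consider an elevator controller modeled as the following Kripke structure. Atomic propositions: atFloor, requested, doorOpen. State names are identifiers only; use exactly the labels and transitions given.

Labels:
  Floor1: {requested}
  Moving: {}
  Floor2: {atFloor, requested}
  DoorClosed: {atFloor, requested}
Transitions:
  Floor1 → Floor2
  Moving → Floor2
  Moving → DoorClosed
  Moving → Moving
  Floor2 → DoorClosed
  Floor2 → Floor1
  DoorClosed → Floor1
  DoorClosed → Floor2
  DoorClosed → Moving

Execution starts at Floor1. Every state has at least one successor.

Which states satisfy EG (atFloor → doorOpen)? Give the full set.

{Moving}

States satisfying atFloor → doorOpen: {Floor1, Moving}.
States satisfying EG (atFloor → doorOpen): {Moving}.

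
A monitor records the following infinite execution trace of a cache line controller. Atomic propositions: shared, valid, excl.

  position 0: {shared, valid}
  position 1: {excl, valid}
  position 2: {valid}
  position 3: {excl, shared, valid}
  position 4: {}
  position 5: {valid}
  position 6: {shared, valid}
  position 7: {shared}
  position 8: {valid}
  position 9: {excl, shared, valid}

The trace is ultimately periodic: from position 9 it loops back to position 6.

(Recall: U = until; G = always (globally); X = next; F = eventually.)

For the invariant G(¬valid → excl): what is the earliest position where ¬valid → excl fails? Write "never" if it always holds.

Check ¬valid → excl at each position in order: 0 ✓, 1 ✓, 2 ✓, 3 ✓.
At position 4 the labels are {}, so ¬valid → excl is false there. This is the first violation.

4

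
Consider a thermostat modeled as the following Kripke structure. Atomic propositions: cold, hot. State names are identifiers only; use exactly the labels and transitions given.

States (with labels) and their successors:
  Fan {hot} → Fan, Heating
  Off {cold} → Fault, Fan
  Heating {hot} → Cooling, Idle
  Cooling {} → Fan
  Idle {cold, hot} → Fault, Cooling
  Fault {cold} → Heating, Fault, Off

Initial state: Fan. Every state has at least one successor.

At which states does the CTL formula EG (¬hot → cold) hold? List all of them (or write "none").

States satisfying ¬hot → cold: {Fan, Off, Heating, Idle, Fault}.
States satisfying EG (¬hot → cold): {Fan, Off, Heating, Idle, Fault}.

{Fan, Off, Heating, Idle, Fault}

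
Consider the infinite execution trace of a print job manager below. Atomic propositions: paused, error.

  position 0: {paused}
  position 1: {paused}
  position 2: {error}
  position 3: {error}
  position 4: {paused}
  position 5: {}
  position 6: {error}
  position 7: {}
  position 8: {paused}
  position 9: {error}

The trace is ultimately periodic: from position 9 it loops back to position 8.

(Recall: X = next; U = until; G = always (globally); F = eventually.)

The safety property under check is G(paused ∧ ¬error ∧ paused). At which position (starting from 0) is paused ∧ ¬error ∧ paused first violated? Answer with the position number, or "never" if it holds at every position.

Check paused ∧ ¬error ∧ paused at each position in order: 0 ✓, 1 ✓.
At position 2 the labels are {error}, so paused ∧ ¬error ∧ paused is false there. This is the first violation.

2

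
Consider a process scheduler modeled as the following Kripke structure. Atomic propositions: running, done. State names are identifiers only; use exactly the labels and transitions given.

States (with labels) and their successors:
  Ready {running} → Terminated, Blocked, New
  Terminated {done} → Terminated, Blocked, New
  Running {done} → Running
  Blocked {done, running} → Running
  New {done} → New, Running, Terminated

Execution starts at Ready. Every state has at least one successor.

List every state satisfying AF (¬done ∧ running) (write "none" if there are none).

States satisfying ¬done ∧ running: {Ready}.
States satisfying AF (¬done ∧ running): {Ready}.

{Ready}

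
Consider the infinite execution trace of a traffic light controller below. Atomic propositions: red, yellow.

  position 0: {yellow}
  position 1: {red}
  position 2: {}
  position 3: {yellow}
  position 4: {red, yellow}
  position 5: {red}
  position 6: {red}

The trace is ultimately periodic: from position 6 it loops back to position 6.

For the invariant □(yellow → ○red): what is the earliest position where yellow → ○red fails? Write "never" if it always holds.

yellow → ○red holds at every position 0..6, and those are all the positions the trace ever visits, so the invariant □(yellow → ○red) is never violated.

never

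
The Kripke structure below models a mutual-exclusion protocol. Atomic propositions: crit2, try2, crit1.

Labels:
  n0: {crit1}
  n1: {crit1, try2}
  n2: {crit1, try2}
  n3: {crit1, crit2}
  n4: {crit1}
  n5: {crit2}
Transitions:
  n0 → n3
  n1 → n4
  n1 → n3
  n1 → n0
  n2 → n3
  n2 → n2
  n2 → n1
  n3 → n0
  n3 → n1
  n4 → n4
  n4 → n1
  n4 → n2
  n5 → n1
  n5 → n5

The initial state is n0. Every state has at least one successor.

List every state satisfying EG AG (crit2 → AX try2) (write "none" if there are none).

none

States satisfying AG (crit2 → AX try2): ∅.
States satisfying EG AG (crit2 → AX try2): ∅.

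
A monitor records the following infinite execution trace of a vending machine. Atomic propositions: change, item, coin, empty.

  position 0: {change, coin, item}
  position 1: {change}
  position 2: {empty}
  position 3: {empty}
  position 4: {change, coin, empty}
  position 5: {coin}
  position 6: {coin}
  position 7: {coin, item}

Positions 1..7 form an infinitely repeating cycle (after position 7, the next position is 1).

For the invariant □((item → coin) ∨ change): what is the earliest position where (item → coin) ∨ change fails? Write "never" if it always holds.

never

(item → coin) ∨ change holds at every position 0..7, and those are all the positions the trace ever visits, so the invariant □((item → coin) ∨ change) is never violated.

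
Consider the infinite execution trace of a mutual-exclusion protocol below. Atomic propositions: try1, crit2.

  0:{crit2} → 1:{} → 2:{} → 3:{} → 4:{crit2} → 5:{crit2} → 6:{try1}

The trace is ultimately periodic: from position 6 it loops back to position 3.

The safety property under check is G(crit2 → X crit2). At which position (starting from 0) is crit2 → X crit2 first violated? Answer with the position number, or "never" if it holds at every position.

At position 0 the labels are {crit2} and the next position 1 has {}, so crit2 → X crit2 is false there. This is the first violation.

0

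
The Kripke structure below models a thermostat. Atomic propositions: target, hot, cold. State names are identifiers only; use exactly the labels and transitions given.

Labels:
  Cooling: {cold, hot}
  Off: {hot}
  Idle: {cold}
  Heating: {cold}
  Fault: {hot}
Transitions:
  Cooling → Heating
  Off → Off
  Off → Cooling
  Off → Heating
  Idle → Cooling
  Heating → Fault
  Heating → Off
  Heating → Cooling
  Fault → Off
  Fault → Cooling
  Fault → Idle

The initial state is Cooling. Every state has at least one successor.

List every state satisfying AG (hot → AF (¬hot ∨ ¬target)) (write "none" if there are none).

States satisfying hot → AF (¬hot ∨ ¬target): {Cooling, Off, Idle, Heating, Fault}.
States satisfying AG (hot → AF (¬hot ∨ ¬target)): {Cooling, Off, Idle, Heating, Fault}.

{Cooling, Off, Idle, Heating, Fault}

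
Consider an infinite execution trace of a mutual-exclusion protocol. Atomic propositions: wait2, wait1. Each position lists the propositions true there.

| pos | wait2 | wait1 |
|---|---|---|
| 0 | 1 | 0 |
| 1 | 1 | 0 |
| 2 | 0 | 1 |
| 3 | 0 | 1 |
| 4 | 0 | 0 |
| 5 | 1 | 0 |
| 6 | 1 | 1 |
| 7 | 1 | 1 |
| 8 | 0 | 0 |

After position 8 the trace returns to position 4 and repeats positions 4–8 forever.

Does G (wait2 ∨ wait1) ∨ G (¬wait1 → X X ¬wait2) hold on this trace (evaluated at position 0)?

wait2 ∨ wait1 must hold at every position from 0 onward. It fails at position 4, so G (wait2 ∨ wait1) is false.
¬wait1 → X X ¬wait2 must hold at every position from 0 onward. It fails at position 4, so G (¬wait1 → X X ¬wait2) is false.
Positions where ¬wait1 holds: 0, 1, 4, 5, 8.
Check X X ¬wait2 at each: 0→ok, 1→ok, 4→fails, 5→fails, 8→fails.
At position 0: G (wait2 ∨ wait1) is false; G (¬wait1 → X X ¬wait2) is false; so G (wait2 ∨ wait1) ∨ G (¬wait1 → X X ¬wait2) is false.

Does not hold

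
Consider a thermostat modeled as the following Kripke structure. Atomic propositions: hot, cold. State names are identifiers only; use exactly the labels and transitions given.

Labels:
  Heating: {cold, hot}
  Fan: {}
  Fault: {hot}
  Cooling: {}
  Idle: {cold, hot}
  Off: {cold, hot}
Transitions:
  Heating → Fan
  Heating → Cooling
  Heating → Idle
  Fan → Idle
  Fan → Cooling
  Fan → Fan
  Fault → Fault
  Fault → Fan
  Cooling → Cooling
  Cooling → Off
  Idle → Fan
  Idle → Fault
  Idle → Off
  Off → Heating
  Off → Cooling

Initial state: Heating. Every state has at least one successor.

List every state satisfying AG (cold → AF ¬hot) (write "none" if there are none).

States satisfying cold → AF ¬hot: {Fan, Fault, Cooling}.
States satisfying AG (cold → AF ¬hot): ∅.

none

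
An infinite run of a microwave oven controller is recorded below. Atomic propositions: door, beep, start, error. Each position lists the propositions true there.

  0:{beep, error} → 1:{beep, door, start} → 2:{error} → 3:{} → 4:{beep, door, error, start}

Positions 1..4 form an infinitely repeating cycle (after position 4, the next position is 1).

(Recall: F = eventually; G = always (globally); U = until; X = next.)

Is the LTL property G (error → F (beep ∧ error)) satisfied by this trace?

Satisfied

error → F (beep ∧ error) holds at every position 0..4, and those are all positions ever visited, so G (error → F (beep ∧ error)) holds.
Positions where error holds: 0, 2, 4.
Check F (beep ∧ error) at each: 0→ok, 2→ok, 4→ok.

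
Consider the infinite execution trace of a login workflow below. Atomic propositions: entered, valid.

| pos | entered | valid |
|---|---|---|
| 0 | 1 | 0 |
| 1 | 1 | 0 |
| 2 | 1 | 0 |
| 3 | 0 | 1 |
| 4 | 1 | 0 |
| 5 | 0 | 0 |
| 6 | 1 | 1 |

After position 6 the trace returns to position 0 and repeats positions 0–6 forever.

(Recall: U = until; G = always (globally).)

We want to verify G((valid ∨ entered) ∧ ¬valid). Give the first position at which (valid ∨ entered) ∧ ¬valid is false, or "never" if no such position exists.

Check (valid ∨ entered) ∧ ¬valid at each position in order: 0 ✓, 1 ✓, 2 ✓.
At position 3 the labels are {valid}, so (valid ∨ entered) ∧ ¬valid is false there. This is the first violation.

3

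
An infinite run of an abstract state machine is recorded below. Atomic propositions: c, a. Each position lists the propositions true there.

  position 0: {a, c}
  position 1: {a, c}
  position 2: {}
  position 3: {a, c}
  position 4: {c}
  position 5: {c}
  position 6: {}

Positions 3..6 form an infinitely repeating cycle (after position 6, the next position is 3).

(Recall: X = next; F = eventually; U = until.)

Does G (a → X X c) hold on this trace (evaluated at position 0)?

a → X X c must hold at every position from 0 onward. It fails at position 0, so G (a → X X c) is false.
Positions where a holds: 0, 1, 3.
Check X X c at each: 0→fails, 1→ok, 3→ok.

No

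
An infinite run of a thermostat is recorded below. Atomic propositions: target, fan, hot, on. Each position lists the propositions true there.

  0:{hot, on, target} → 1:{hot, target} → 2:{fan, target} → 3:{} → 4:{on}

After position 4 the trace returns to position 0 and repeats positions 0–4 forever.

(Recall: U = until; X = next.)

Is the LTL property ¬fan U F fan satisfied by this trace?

Walking from position 0: F fan first holds at position 0, and ¬fan holds at every earlier position along the way, so ¬fan U F fan holds.

Holds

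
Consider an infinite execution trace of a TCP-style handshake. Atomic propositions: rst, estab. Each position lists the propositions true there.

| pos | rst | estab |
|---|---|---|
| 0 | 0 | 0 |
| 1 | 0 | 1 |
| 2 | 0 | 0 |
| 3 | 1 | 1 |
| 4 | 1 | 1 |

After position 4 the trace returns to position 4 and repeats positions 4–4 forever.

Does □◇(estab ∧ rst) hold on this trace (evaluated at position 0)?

◇(estab ∧ rst) holds at every position 0..4, and those are all positions ever visited, so □◇(estab ∧ rst) holds.

Satisfied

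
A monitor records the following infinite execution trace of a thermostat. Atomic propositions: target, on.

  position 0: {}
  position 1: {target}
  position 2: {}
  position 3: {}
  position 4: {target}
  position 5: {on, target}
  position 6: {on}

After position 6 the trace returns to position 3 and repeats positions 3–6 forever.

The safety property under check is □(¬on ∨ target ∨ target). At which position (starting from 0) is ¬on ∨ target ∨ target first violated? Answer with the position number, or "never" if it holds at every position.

Check ¬on ∨ target ∨ target at each position in order: 0 ✓, 1 ✓, 2 ✓, 3 ✓, 4 ✓, 5 ✓.
At position 6 the labels are {on}, so ¬on ∨ target ∨ target is false there. This is the first violation.

6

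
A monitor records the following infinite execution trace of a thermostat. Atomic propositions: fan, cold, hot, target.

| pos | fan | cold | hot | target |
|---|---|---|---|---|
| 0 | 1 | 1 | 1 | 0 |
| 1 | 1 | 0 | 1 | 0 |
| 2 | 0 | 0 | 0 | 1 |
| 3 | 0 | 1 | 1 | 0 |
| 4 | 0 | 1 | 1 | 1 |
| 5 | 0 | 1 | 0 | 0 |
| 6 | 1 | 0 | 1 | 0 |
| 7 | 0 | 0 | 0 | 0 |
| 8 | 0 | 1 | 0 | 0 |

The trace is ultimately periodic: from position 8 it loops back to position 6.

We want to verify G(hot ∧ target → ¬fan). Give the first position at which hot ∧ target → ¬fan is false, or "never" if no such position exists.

hot ∧ target → ¬fan holds at every position 0..8, and those are all the positions the trace ever visits, so the invariant G(hot ∧ target → ¬fan) is never violated.

never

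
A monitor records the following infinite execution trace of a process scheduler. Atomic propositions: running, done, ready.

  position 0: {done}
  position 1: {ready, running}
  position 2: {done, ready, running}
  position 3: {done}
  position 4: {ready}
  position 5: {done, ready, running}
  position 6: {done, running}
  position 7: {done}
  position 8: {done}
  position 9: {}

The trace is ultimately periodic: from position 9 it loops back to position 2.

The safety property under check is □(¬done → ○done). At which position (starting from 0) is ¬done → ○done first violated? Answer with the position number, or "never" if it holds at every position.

never

¬done → ○done holds at every position 0..9, and those are all the positions the trace ever visits, so the invariant □(¬done → ○done) is never violated.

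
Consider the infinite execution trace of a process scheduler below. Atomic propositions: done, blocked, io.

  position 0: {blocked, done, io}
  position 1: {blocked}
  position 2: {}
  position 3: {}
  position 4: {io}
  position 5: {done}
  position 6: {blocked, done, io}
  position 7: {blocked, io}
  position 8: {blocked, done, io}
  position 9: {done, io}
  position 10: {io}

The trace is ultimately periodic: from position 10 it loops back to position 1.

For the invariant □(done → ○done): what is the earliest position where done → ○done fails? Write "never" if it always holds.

0

At position 0 the labels are {blocked, done, io} and the next position 1 has {blocked}, so done → ○done is false there. This is the first violation.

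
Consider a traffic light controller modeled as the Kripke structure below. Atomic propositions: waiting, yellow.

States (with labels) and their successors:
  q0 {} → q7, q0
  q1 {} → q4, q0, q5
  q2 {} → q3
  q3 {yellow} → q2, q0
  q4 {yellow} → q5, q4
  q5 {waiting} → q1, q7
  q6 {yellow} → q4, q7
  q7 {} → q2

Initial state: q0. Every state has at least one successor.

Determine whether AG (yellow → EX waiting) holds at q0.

States satisfying yellow → EX waiting: {q0, q1, q2, q4, q5, q7}.
States satisfying AG (yellow → EX waiting): ∅.
q3 is reachable from q0 and violates yellow → EX waiting, so AG fails at q0.
q0 ∉ Sat(AG (yellow → EX waiting)).

No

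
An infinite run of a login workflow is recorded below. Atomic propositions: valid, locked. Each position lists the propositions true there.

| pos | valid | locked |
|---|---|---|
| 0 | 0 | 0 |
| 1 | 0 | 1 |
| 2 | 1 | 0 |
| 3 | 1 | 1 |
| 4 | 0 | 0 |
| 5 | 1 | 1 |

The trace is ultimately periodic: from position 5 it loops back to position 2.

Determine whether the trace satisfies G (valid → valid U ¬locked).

Holds

valid → valid U ¬locked holds at every position 0..5, and those are all positions ever visited, so G (valid → valid U ¬locked) holds.
Positions where valid holds: 2, 3, 5.
Check valid U ¬locked at each: 2→ok, 3→ok, 5→ok.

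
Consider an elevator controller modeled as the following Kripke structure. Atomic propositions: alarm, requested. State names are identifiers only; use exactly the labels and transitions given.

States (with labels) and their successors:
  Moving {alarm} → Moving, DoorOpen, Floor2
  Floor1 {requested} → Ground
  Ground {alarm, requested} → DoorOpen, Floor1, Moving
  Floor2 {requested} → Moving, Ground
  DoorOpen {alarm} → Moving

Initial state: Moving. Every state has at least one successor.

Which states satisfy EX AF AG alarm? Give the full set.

States satisfying AF AG alarm: ∅.
States satisfying EX AF AG alarm: ∅.

none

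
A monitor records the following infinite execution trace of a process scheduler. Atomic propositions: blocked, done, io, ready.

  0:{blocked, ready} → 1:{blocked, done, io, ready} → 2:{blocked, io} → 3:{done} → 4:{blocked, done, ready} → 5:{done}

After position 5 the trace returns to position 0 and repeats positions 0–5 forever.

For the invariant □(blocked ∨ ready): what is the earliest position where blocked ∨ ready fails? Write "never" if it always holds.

3

Check blocked ∨ ready at each position in order: 0 ✓, 1 ✓, 2 ✓.
At position 3 the labels are {done}, so blocked ∨ ready is false there. This is the first violation.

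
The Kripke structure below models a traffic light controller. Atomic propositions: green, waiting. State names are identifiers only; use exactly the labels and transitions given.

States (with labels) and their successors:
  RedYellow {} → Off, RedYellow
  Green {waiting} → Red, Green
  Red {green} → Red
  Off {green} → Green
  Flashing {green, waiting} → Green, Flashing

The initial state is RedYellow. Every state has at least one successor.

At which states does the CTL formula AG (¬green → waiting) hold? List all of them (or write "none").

{Green, Red, Off, Flashing}

States satisfying ¬green → waiting: {Green, Red, Off, Flashing}.
States satisfying AG (¬green → waiting): {Green, Red, Off, Flashing}.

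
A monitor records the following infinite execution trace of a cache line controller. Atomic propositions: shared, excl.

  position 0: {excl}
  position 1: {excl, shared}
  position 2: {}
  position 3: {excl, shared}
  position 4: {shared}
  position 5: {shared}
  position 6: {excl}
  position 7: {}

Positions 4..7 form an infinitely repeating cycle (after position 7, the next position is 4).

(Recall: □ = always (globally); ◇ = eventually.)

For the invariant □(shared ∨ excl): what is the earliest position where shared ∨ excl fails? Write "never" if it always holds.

Check shared ∨ excl at each position in order: 0 ✓, 1 ✓.
At position 2 the labels are {}, so shared ∨ excl is false there. This is the first violation.

2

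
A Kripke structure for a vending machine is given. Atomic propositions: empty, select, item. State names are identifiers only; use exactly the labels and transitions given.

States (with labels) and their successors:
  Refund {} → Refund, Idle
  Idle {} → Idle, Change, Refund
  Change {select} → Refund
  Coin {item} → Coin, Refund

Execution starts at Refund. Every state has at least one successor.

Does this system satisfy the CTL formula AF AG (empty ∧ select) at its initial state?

States satisfying AG (empty ∧ select): ∅.
States satisfying AF AG (empty ∧ select): ∅.
There is a path from Refund along which AG (empty ∧ select) never holds.
Refund ∉ Sat(AF AG (empty ∧ select)).

No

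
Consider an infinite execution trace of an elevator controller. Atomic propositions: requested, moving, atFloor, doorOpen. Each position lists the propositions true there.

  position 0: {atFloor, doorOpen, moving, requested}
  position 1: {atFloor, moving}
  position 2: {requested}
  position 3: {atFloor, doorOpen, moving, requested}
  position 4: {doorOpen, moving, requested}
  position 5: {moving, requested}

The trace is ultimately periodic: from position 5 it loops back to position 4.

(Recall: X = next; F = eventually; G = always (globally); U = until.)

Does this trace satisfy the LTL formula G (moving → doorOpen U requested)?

moving → doorOpen U requested must hold at every position from 0 onward. It fails at position 1, so G (moving → doorOpen U requested) is false.
Positions where moving holds: 0, 1, 3, 4, 5.
Check doorOpen U requested at each: 0→ok, 1→fails, 3→ok, 4→ok, 5→ok.

Violated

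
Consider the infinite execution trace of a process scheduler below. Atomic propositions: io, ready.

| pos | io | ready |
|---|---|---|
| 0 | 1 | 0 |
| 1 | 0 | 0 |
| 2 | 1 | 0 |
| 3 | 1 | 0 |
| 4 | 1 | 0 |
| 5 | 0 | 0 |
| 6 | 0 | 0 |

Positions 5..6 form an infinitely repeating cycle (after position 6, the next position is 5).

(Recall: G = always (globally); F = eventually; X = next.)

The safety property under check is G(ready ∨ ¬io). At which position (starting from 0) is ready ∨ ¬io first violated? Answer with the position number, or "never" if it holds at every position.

0

At position 0 the labels are {io}, so ready ∨ ¬io is false there. This is the first violation.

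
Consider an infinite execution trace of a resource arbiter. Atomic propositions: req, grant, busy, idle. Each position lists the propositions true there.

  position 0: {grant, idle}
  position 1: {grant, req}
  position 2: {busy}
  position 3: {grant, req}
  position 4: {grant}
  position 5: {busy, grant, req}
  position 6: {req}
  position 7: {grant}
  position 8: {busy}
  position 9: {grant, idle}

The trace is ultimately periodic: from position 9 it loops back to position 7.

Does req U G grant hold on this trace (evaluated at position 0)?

No

Walking from position 0: at position 0, G grant has not yet held and req fails, so req U G grant is false.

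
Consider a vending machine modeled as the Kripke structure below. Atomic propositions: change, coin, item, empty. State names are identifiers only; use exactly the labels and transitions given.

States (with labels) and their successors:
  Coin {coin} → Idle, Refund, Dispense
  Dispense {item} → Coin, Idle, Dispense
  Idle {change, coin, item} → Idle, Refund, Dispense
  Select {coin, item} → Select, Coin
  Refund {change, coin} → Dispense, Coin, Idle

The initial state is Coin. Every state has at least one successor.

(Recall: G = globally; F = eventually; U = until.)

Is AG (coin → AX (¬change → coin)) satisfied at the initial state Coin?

Violated

States satisfying coin → AX (¬change → coin): {Dispense, Select}.
States satisfying AG (coin → AX (¬change → coin)): ∅.
Coin is reachable from Coin and violates coin → AX (¬change → coin), so AG fails at Coin.
Coin ∉ Sat(AG (coin → AX (¬change → coin))).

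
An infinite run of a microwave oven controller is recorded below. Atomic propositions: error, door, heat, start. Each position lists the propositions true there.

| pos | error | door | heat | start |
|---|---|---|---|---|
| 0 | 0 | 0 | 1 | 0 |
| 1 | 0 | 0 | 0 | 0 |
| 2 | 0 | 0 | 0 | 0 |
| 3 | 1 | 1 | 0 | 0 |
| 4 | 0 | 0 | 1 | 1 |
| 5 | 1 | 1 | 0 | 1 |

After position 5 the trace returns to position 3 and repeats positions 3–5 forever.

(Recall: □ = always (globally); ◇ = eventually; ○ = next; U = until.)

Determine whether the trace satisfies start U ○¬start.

Satisfied

Walking from position 0: ○¬start first holds at position 0, and start holds at every earlier position along the way, so start U ○¬start holds.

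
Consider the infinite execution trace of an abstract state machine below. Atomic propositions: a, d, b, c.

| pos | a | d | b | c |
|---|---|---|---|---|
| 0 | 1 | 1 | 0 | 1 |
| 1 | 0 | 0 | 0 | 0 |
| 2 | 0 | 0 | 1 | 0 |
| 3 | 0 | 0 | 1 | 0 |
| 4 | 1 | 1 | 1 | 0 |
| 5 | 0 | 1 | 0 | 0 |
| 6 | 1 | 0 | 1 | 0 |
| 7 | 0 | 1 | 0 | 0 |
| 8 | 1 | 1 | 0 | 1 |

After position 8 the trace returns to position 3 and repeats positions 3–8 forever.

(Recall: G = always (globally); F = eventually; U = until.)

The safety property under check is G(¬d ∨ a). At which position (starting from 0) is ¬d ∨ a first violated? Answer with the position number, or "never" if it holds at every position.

Check ¬d ∨ a at each position in order: 0 ✓, 1 ✓, 2 ✓, 3 ✓, 4 ✓.
At position 5 the labels are {d}, so ¬d ∨ a is false there. This is the first violation.

5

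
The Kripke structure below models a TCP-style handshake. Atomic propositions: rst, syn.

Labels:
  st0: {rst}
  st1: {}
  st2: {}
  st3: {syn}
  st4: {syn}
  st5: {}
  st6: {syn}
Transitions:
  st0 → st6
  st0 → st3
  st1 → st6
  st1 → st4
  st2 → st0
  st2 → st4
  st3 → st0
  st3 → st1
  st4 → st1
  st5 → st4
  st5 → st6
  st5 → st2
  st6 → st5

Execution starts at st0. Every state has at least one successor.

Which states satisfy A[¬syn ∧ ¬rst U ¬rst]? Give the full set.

{st1, st2, st3, st4, st5, st6}

States satisfying ¬syn ∧ ¬rst: {st1, st2, st5}.
States satisfying ¬rst: {st1, st2, st3, st4, st5, st6}.
States satisfying A[¬syn ∧ ¬rst U ¬rst]: {st1, st2, st3, st4, st5, st6}.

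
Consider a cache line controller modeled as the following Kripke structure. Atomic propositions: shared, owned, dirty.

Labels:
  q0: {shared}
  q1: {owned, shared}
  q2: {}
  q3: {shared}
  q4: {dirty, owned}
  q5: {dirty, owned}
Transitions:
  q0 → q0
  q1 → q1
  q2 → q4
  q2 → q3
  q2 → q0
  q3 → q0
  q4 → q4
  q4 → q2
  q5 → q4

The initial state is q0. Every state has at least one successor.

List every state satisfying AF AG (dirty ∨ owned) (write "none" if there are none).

States satisfying AG (dirty ∨ owned): {q1}.
States satisfying AF AG (dirty ∨ owned): {q1}.

{q1}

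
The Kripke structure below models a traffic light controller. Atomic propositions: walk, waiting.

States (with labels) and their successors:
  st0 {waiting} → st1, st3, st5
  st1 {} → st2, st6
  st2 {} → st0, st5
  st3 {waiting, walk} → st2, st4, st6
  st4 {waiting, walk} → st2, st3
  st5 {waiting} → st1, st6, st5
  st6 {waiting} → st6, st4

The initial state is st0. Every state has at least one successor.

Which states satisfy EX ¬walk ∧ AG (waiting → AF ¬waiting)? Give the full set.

none

States satisfying ¬walk: {st0, st1, st2, st5, st6}.
States satisfying EX ¬walk: {st0, st1, st2, st3, st4, st5, st6}.
States satisfying waiting → AF ¬waiting: {st1, st2}.
States satisfying AG (waiting → AF ¬waiting): ∅.
States satisfying EX ¬walk ∧ AG (waiting → AF ¬waiting): ∅.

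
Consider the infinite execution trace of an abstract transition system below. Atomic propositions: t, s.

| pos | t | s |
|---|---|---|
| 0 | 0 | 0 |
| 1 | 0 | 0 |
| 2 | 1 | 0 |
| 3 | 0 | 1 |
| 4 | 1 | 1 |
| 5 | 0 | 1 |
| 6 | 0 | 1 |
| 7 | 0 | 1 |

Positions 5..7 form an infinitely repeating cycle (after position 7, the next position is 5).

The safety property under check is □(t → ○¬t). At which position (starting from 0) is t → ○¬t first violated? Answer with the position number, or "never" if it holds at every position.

t → ○¬t holds at every position 0..7, and those are all the positions the trace ever visits, so the invariant □(t → ○¬t) is never violated.

never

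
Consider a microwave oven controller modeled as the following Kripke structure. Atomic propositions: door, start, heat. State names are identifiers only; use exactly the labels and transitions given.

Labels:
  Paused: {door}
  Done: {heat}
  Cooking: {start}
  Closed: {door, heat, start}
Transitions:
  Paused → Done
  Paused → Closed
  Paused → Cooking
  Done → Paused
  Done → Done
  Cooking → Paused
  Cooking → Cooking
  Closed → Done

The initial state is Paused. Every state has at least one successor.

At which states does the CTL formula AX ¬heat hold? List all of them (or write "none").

States satisfying ¬heat: {Paused, Cooking}.
States satisfying AX ¬heat: {Cooking}.

{Cooking}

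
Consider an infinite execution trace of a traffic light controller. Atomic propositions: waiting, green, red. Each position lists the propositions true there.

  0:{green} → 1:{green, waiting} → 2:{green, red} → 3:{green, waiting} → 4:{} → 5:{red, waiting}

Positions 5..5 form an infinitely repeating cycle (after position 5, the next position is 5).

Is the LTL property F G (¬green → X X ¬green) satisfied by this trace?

Holds

G (¬green → X X ¬green) holds at position 0, which is reachable from 0, so F G (¬green → X X ¬green) holds.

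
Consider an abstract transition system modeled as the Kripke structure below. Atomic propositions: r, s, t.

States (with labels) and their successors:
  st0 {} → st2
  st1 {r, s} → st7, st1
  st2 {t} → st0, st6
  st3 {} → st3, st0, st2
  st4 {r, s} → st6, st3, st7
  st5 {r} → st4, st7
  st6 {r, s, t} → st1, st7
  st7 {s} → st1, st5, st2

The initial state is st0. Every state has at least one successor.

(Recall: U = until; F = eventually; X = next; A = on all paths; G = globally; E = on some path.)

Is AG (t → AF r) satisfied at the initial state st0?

States satisfying t → AF r: {st0, st1, st3, st4, st5, st6, st7}.
States satisfying AG (t → AF r): ∅.
st2 is reachable from st0 and violates t → AF r, so AG fails at st0.
st0 ∉ Sat(AG (t → AF r)).

Violated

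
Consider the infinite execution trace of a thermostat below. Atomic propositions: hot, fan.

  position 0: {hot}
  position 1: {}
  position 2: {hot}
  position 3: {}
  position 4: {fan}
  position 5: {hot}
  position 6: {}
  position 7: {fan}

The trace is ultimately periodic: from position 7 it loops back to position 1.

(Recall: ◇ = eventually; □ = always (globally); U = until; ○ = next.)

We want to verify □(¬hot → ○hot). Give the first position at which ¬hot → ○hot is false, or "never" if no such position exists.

3

Check ¬hot → ○hot at each position in order: 0 ✓, 1 ✓, 2 ✓.
At position 3 the labels are {} and the next position 4 has {fan}, so ¬hot → ○hot is false there. This is the first violation.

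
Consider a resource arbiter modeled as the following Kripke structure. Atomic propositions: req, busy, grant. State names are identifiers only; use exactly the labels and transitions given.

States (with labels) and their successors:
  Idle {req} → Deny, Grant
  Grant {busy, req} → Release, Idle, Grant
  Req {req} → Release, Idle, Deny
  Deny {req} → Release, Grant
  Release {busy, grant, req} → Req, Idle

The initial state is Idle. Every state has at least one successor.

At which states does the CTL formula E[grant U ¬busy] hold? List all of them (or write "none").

{Idle, Req, Deny, Release}

States satisfying grant: {Release}.
States satisfying ¬busy: {Idle, Req, Deny}.
States satisfying E[grant U ¬busy]: {Idle, Req, Deny, Release}.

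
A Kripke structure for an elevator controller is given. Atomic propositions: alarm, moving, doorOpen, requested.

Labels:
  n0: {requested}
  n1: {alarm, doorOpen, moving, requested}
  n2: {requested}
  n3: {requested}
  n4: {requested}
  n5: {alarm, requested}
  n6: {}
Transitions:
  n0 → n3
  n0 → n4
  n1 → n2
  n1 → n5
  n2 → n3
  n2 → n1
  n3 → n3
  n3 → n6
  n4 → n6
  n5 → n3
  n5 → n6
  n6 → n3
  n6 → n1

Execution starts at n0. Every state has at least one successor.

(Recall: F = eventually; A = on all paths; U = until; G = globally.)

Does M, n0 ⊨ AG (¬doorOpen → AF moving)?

Violated

States satisfying ¬doorOpen → AF moving: {n1}.
States satisfying AG (¬doorOpen → AF moving): ∅.
n0 is reachable from n0 and violates ¬doorOpen → AF moving, so AG fails at n0.
n0 ∉ Sat(AG (¬doorOpen → AF moving)).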